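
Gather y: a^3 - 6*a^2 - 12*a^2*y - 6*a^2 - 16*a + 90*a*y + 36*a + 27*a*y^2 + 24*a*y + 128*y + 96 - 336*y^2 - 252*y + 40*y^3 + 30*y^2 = a^3 - 12*a^2 + 20*a + 40*y^3 + y^2*(27*a - 306) + y*(-12*a^2 + 114*a - 124) + 96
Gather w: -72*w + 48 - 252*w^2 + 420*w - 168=-252*w^2 + 348*w - 120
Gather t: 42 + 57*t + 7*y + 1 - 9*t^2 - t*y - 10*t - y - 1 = -9*t^2 + t*(47 - y) + 6*y + 42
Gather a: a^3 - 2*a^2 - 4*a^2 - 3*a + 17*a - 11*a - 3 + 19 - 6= a^3 - 6*a^2 + 3*a + 10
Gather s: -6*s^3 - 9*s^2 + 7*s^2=-6*s^3 - 2*s^2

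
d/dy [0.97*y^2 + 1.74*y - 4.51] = 1.94*y + 1.74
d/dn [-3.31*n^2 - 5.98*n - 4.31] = -6.62*n - 5.98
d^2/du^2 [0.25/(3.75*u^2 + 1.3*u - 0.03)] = (-7.03125*u^2 - 2.4375*u + 0.25*(7.5*u + 1.3)*(15.0*u + 2.6) + 0.05625)/(3.75*u^2 + 1.3*u - 0.03)^3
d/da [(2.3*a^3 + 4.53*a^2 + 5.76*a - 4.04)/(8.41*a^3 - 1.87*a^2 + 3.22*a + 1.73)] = (-42.3983*a^4 - 82.0712*a^3 + 139.224*a^2 + 0.5642*a + 22.9736)/(70.7281*a^6 - 31.4534*a^5 + 57.6573*a^4 + 17.0558*a^3 + 3.8982*a^2 + 11.1412*a + 2.9929)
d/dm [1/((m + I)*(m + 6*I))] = (-2*m - 7*I)/(m^4 + 14*I*m^3 - 61*m^2 - 84*I*m + 36)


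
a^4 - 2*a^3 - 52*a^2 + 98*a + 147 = (a - 7)*(a - 3)*(a + 1)*(a + 7)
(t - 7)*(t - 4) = t^2 - 11*t + 28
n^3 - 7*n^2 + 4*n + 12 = (n - 6)*(n - 2)*(n + 1)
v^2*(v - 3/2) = v^3 - 3*v^2/2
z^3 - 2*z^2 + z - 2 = (z - 2)*(z - I)*(z + I)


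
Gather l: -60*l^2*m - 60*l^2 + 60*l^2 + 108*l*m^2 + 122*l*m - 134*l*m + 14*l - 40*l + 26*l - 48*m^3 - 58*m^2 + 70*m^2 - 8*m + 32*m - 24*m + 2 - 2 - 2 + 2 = -60*l^2*m + l*(108*m^2 - 12*m) - 48*m^3 + 12*m^2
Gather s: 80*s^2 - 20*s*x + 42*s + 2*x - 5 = 80*s^2 + s*(42 - 20*x) + 2*x - 5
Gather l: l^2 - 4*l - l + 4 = l^2 - 5*l + 4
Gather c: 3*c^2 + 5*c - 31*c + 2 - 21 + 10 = 3*c^2 - 26*c - 9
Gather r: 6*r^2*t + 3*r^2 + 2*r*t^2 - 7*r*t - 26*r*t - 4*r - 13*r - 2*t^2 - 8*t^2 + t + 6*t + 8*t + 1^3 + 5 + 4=r^2*(6*t + 3) + r*(2*t^2 - 33*t - 17) - 10*t^2 + 15*t + 10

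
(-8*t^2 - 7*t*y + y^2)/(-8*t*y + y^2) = (t + y)/y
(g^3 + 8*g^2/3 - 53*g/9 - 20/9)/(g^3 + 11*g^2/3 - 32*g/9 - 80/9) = (3*g + 1)/(3*g + 4)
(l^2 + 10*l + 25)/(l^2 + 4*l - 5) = (l + 5)/(l - 1)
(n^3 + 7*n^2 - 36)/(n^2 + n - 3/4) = 4*(n^3 + 7*n^2 - 36)/(4*n^2 + 4*n - 3)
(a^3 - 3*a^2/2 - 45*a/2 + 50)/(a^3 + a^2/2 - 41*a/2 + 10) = (2*a - 5)/(2*a - 1)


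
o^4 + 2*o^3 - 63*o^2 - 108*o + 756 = (o - 7)*(o - 3)*(o + 6)^2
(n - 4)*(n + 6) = n^2 + 2*n - 24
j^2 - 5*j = j*(j - 5)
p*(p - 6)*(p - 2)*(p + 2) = p^4 - 6*p^3 - 4*p^2 + 24*p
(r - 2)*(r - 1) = r^2 - 3*r + 2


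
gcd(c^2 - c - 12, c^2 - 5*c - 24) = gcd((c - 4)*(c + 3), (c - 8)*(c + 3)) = c + 3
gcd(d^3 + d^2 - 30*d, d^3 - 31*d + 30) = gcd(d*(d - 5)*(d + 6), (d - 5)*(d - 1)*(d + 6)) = d^2 + d - 30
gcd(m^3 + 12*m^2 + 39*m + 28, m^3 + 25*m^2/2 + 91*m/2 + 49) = m + 7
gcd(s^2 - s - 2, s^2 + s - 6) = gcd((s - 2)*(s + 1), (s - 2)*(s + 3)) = s - 2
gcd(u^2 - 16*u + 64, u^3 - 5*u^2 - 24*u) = u - 8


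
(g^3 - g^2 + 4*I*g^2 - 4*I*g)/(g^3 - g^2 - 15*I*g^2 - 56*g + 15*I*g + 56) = g*(g + 4*I)/(g^2 - 15*I*g - 56)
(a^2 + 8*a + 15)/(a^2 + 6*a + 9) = (a + 5)/(a + 3)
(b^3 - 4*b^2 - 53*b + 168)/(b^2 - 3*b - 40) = (b^2 + 4*b - 21)/(b + 5)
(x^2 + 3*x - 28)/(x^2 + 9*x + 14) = (x - 4)/(x + 2)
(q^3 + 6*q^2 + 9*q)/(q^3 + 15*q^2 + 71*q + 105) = q*(q + 3)/(q^2 + 12*q + 35)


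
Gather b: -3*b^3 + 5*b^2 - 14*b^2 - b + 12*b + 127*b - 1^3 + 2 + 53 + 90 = -3*b^3 - 9*b^2 + 138*b + 144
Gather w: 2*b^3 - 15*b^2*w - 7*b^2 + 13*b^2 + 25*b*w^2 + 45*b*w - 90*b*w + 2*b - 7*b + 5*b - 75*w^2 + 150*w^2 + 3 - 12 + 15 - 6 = 2*b^3 + 6*b^2 + w^2*(25*b + 75) + w*(-15*b^2 - 45*b)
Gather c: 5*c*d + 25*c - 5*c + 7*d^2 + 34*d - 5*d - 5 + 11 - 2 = c*(5*d + 20) + 7*d^2 + 29*d + 4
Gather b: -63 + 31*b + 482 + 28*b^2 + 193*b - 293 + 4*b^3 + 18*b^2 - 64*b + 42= 4*b^3 + 46*b^2 + 160*b + 168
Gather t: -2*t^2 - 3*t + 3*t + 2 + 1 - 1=2 - 2*t^2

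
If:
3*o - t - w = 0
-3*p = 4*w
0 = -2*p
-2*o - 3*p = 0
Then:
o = 0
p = 0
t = 0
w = 0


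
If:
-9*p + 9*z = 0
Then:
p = z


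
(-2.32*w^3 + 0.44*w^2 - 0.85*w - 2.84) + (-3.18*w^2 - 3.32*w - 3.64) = -2.32*w^3 - 2.74*w^2 - 4.17*w - 6.48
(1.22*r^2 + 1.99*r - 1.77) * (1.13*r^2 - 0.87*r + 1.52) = 1.3786*r^4 + 1.1873*r^3 - 1.877*r^2 + 4.5647*r - 2.6904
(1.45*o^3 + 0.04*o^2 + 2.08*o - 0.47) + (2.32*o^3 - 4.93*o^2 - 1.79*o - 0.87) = 3.77*o^3 - 4.89*o^2 + 0.29*o - 1.34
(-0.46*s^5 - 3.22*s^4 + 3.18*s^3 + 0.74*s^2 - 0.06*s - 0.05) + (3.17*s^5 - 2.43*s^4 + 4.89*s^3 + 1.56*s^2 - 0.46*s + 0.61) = 2.71*s^5 - 5.65*s^4 + 8.07*s^3 + 2.3*s^2 - 0.52*s + 0.56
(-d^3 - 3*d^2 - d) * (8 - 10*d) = 10*d^4 + 22*d^3 - 14*d^2 - 8*d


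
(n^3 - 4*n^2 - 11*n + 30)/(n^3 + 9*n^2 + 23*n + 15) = (n^2 - 7*n + 10)/(n^2 + 6*n + 5)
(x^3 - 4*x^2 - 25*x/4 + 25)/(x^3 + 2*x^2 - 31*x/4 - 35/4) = (2*x^2 - 3*x - 20)/(2*x^2 + 9*x + 7)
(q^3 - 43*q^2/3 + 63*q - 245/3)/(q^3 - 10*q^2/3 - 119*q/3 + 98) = (q - 5)/(q + 6)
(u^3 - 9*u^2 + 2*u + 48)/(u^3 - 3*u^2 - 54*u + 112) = (u^2 - u - 6)/(u^2 + 5*u - 14)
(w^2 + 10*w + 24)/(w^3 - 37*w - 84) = (w + 6)/(w^2 - 4*w - 21)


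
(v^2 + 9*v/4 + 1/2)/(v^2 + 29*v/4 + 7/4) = (v + 2)/(v + 7)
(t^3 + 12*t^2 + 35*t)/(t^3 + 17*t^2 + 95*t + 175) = t/(t + 5)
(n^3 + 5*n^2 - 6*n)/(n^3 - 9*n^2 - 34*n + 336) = n*(n - 1)/(n^2 - 15*n + 56)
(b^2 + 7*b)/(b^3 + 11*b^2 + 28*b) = 1/(b + 4)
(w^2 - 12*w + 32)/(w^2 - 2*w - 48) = (w - 4)/(w + 6)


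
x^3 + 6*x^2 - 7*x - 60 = (x - 3)*(x + 4)*(x + 5)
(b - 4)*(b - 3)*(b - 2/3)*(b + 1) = b^4 - 20*b^3/3 + 9*b^2 + 26*b/3 - 8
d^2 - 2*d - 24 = (d - 6)*(d + 4)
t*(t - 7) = t^2 - 7*t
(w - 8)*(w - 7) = w^2 - 15*w + 56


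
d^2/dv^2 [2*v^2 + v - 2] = 4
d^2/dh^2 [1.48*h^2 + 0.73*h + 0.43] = 2.96000000000000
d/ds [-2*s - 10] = -2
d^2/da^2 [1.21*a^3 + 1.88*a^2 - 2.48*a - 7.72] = 7.26*a + 3.76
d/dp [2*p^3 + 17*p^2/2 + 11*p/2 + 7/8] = 6*p^2 + 17*p + 11/2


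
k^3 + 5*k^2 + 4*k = k*(k + 1)*(k + 4)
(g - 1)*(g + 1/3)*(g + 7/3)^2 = g^4 + 4*g^3 + 2*g^2 - 140*g/27 - 49/27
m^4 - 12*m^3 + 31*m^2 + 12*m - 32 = (m - 8)*(m - 4)*(m - 1)*(m + 1)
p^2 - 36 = (p - 6)*(p + 6)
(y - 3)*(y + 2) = y^2 - y - 6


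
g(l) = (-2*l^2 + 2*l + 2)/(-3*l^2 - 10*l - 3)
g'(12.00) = 0.01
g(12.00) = 0.47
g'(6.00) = 0.04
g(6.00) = 0.34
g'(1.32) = 0.20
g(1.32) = -0.05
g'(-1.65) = 1.59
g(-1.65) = -1.26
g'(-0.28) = 49.20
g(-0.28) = -2.95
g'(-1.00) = 1.00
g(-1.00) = -0.50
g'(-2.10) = 3.44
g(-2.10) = -2.31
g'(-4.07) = 2.41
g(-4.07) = 3.27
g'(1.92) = 0.14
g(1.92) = 0.05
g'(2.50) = 0.11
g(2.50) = 0.12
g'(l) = (2 - 4*l)/(-3*l^2 - 10*l - 3) + (6*l + 10)*(-2*l^2 + 2*l + 2)/(-3*l^2 - 10*l - 3)^2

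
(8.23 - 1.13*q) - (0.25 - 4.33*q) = 3.2*q + 7.98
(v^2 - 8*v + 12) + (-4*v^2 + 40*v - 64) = -3*v^2 + 32*v - 52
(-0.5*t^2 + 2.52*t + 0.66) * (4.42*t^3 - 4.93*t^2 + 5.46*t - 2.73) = -2.21*t^5 + 13.6034*t^4 - 12.2364*t^3 + 11.8704*t^2 - 3.276*t - 1.8018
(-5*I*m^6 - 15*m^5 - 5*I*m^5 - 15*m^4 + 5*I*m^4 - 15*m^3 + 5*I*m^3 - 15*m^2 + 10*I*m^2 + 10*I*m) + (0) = -5*I*m^6 - 15*m^5 - 5*I*m^5 - 15*m^4 + 5*I*m^4 - 15*m^3 + 5*I*m^3 - 15*m^2 + 10*I*m^2 + 10*I*m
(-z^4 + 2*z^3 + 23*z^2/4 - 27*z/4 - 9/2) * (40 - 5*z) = 5*z^5 - 50*z^4 + 205*z^3/4 + 1055*z^2/4 - 495*z/2 - 180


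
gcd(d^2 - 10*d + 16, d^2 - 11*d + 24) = d - 8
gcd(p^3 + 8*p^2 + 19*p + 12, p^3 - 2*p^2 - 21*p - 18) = p^2 + 4*p + 3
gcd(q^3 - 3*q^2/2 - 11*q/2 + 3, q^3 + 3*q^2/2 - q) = q^2 + 3*q/2 - 1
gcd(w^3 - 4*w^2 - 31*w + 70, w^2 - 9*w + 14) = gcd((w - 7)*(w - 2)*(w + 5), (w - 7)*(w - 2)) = w^2 - 9*w + 14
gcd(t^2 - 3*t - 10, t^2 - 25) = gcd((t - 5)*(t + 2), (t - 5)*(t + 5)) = t - 5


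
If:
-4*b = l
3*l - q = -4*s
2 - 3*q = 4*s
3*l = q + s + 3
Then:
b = -29/90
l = 58/45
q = 22/15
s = -3/5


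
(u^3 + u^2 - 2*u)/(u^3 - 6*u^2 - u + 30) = u*(u - 1)/(u^2 - 8*u + 15)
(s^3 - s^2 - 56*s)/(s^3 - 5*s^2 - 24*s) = (s + 7)/(s + 3)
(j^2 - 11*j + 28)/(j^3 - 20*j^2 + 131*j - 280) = (j - 4)/(j^2 - 13*j + 40)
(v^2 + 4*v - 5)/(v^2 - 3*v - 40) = (v - 1)/(v - 8)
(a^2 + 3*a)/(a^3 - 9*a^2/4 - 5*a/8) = 8*(a + 3)/(8*a^2 - 18*a - 5)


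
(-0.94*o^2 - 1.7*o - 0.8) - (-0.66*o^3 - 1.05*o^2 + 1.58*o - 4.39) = 0.66*o^3 + 0.11*o^2 - 3.28*o + 3.59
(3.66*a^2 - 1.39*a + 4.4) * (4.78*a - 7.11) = 17.4948*a^3 - 32.6668*a^2 + 30.9149*a - 31.284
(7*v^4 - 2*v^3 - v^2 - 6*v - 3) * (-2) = -14*v^4 + 4*v^3 + 2*v^2 + 12*v + 6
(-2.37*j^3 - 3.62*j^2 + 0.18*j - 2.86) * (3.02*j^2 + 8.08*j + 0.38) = -7.1574*j^5 - 30.082*j^4 - 29.6066*j^3 - 8.5584*j^2 - 23.0404*j - 1.0868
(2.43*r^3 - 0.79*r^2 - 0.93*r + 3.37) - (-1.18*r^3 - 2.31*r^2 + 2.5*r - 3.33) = 3.61*r^3 + 1.52*r^2 - 3.43*r + 6.7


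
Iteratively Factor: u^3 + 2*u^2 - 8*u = (u + 4)*(u^2 - 2*u) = (u - 2)*(u + 4)*(u)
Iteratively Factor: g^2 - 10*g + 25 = (g - 5)*(g - 5)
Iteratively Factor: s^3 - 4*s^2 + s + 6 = (s - 3)*(s^2 - s - 2) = (s - 3)*(s + 1)*(s - 2)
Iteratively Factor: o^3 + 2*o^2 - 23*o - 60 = (o + 3)*(o^2 - o - 20) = (o + 3)*(o + 4)*(o - 5)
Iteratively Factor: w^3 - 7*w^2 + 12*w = (w - 3)*(w^2 - 4*w) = (w - 4)*(w - 3)*(w)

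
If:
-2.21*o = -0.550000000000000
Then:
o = 0.25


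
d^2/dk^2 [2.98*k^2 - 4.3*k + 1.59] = 5.96000000000000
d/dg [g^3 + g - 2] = 3*g^2 + 1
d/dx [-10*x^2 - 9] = -20*x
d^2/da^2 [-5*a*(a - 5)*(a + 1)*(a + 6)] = -60*a^2 - 60*a + 290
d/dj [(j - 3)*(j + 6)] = 2*j + 3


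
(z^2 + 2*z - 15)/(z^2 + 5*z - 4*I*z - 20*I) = (z - 3)/(z - 4*I)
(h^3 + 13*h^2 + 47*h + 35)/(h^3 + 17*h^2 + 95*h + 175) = (h + 1)/(h + 5)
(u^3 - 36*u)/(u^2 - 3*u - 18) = u*(u + 6)/(u + 3)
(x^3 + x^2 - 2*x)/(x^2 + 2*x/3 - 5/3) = 3*x*(x + 2)/(3*x + 5)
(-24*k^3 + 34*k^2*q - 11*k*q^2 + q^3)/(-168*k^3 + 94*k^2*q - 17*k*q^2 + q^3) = (-k + q)/(-7*k + q)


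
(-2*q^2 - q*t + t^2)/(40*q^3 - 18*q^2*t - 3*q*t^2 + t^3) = (-q - t)/(20*q^2 + q*t - t^2)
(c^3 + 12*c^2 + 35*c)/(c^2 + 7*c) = c + 5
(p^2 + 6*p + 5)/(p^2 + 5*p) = (p + 1)/p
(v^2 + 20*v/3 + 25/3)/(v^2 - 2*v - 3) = (3*v^2 + 20*v + 25)/(3*(v^2 - 2*v - 3))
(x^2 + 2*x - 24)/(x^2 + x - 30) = (x - 4)/(x - 5)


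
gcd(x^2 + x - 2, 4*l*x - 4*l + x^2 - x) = x - 1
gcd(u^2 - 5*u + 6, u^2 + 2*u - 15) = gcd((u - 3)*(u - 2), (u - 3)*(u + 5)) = u - 3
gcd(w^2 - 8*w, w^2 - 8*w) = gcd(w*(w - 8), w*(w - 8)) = w^2 - 8*w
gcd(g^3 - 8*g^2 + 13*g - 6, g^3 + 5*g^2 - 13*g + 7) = g^2 - 2*g + 1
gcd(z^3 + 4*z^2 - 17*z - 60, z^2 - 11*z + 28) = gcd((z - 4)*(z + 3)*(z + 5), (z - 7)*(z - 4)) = z - 4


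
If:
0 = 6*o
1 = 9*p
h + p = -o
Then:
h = -1/9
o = 0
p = 1/9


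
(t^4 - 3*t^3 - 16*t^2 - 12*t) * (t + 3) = t^5 - 25*t^3 - 60*t^2 - 36*t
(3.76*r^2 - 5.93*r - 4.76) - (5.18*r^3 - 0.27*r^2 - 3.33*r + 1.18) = -5.18*r^3 + 4.03*r^2 - 2.6*r - 5.94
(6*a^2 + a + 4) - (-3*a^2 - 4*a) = 9*a^2 + 5*a + 4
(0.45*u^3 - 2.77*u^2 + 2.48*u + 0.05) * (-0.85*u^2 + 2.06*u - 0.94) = -0.3825*u^5 + 3.2815*u^4 - 8.2372*u^3 + 7.6701*u^2 - 2.2282*u - 0.047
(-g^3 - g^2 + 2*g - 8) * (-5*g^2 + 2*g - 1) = 5*g^5 + 3*g^4 - 11*g^3 + 45*g^2 - 18*g + 8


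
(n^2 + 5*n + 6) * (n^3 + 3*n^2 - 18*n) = n^5 + 8*n^4 + 3*n^3 - 72*n^2 - 108*n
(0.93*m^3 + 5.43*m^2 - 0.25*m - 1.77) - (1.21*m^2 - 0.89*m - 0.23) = 0.93*m^3 + 4.22*m^2 + 0.64*m - 1.54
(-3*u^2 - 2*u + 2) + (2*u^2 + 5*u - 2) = -u^2 + 3*u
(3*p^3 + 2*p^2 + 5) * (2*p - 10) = 6*p^4 - 26*p^3 - 20*p^2 + 10*p - 50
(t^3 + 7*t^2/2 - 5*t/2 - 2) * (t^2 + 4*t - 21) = t^5 + 15*t^4/2 - 19*t^3/2 - 171*t^2/2 + 89*t/2 + 42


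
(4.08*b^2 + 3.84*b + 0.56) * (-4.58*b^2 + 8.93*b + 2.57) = -18.6864*b^4 + 18.8472*b^3 + 42.212*b^2 + 14.8696*b + 1.4392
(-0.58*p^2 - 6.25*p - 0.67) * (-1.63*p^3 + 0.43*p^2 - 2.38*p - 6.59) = 0.9454*p^5 + 9.9381*p^4 - 0.215*p^3 + 18.4091*p^2 + 42.7821*p + 4.4153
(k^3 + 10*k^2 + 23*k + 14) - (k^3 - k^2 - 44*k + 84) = 11*k^2 + 67*k - 70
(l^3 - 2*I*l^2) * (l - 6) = l^4 - 6*l^3 - 2*I*l^3 + 12*I*l^2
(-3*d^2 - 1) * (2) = -6*d^2 - 2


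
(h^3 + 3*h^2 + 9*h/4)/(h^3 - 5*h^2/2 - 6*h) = (h + 3/2)/(h - 4)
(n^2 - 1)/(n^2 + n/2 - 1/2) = 2*(n - 1)/(2*n - 1)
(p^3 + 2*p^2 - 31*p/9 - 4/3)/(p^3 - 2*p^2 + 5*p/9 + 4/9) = (p + 3)/(p - 1)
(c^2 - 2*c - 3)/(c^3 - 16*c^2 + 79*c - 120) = (c + 1)/(c^2 - 13*c + 40)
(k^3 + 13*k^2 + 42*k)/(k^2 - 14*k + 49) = k*(k^2 + 13*k + 42)/(k^2 - 14*k + 49)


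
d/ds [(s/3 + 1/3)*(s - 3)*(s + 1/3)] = s^2 - 10*s/9 - 11/9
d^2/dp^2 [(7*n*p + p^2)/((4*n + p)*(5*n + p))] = 4*n*(-430*n^3 - 210*n^2*p - 30*n*p^2 - p^3)/(8000*n^6 + 10800*n^5*p + 6060*n^4*p^2 + 1809*n^3*p^3 + 303*n^2*p^4 + 27*n*p^5 + p^6)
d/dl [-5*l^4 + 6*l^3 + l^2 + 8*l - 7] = -20*l^3 + 18*l^2 + 2*l + 8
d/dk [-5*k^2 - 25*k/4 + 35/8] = -10*k - 25/4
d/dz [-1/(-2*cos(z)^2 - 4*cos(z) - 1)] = 4*(cos(z) + 1)*sin(z)/(4*cos(z) + cos(2*z) + 2)^2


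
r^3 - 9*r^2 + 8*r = r*(r - 8)*(r - 1)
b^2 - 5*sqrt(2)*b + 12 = (b - 3*sqrt(2))*(b - 2*sqrt(2))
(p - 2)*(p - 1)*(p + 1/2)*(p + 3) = p^4 + p^3/2 - 7*p^2 + 5*p/2 + 3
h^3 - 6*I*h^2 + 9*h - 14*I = (h - 7*I)*(h - I)*(h + 2*I)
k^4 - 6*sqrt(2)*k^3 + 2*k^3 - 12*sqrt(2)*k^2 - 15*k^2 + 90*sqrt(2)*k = k*(k - 3)*(k + 5)*(k - 6*sqrt(2))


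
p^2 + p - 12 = (p - 3)*(p + 4)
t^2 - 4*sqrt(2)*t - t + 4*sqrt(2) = (t - 1)*(t - 4*sqrt(2))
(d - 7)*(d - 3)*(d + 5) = d^3 - 5*d^2 - 29*d + 105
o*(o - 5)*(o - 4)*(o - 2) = o^4 - 11*o^3 + 38*o^2 - 40*o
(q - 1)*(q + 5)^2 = q^3 + 9*q^2 + 15*q - 25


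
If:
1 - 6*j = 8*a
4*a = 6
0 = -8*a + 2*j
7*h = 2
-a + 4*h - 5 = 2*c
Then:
No Solution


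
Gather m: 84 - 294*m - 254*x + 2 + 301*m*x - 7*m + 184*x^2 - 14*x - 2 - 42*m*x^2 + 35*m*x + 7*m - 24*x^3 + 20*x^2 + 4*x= m*(-42*x^2 + 336*x - 294) - 24*x^3 + 204*x^2 - 264*x + 84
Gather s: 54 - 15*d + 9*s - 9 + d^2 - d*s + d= d^2 - 14*d + s*(9 - d) + 45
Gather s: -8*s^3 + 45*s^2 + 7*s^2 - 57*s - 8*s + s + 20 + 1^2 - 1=-8*s^3 + 52*s^2 - 64*s + 20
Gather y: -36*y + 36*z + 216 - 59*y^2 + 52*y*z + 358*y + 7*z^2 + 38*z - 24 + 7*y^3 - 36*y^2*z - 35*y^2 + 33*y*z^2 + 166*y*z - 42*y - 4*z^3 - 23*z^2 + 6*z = 7*y^3 + y^2*(-36*z - 94) + y*(33*z^2 + 218*z + 280) - 4*z^3 - 16*z^2 + 80*z + 192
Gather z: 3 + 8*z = 8*z + 3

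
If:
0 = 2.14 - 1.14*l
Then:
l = 1.88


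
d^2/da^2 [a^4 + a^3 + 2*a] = 6*a*(2*a + 1)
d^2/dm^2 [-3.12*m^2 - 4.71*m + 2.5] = -6.24000000000000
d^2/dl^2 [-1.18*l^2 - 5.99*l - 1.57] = -2.36000000000000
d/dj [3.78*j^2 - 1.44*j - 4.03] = 7.56*j - 1.44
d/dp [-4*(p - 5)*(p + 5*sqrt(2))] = -8*p - 20*sqrt(2) + 20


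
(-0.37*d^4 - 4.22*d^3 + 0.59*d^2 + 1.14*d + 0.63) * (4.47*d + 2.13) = -1.6539*d^5 - 19.6515*d^4 - 6.3513*d^3 + 6.3525*d^2 + 5.2443*d + 1.3419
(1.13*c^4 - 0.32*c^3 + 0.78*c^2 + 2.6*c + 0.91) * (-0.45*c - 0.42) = -0.5085*c^5 - 0.3306*c^4 - 0.2166*c^3 - 1.4976*c^2 - 1.5015*c - 0.3822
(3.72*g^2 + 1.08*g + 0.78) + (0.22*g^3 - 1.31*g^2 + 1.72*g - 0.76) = 0.22*g^3 + 2.41*g^2 + 2.8*g + 0.02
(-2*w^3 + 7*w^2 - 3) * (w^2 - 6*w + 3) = -2*w^5 + 19*w^4 - 48*w^3 + 18*w^2 + 18*w - 9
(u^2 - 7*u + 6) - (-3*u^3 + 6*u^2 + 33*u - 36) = 3*u^3 - 5*u^2 - 40*u + 42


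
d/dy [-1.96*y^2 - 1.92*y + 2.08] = -3.92*y - 1.92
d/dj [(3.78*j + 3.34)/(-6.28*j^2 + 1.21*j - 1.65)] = (23.7384*j^2 + 41.9504*j - 10.2784)/(39.4384*j^4 - 15.1976*j^3 + 22.1881*j^2 - 3.993*j + 2.7225)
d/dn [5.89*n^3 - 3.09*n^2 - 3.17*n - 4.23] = 17.67*n^2 - 6.18*n - 3.17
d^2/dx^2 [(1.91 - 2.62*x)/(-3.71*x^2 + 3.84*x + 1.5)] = ((34.2938 - 58.3212*x)*(-3.71*x^2 + 3.84*x + 1.5) - (2.62*x - 1.91)*(7.42*x - 3.84)*(14.84*x - 7.68))/(-3.71*x^2 + 3.84*x + 1.5)^3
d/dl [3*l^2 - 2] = 6*l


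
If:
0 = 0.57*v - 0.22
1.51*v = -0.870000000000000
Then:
No Solution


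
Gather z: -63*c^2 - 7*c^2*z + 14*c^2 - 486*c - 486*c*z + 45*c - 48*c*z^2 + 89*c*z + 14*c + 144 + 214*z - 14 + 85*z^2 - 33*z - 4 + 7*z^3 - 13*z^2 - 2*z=-49*c^2 - 427*c + 7*z^3 + z^2*(72 - 48*c) + z*(-7*c^2 - 397*c + 179) + 126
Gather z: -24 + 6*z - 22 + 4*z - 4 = 10*z - 50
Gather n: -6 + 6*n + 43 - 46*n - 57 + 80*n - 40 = 40*n - 60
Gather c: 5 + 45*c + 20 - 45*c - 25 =0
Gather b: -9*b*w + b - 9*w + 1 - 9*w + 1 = b*(1 - 9*w) - 18*w + 2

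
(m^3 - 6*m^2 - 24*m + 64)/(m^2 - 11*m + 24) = (m^2 + 2*m - 8)/(m - 3)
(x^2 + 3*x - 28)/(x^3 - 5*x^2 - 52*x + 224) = 1/(x - 8)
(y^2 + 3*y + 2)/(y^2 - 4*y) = (y^2 + 3*y + 2)/(y*(y - 4))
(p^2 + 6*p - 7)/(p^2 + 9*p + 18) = (p^2 + 6*p - 7)/(p^2 + 9*p + 18)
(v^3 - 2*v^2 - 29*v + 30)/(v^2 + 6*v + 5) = (v^2 - 7*v + 6)/(v + 1)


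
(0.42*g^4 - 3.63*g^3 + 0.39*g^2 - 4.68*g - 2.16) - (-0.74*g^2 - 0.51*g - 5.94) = 0.42*g^4 - 3.63*g^3 + 1.13*g^2 - 4.17*g + 3.78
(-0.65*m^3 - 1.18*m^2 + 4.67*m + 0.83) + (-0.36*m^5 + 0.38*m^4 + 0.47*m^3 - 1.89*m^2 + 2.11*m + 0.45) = -0.36*m^5 + 0.38*m^4 - 0.18*m^3 - 3.07*m^2 + 6.78*m + 1.28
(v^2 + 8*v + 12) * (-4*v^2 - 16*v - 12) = -4*v^4 - 48*v^3 - 188*v^2 - 288*v - 144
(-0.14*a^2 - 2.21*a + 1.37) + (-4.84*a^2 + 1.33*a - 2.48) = -4.98*a^2 - 0.88*a - 1.11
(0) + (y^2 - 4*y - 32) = y^2 - 4*y - 32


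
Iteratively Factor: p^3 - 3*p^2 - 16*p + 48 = (p - 3)*(p^2 - 16) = (p - 3)*(p + 4)*(p - 4)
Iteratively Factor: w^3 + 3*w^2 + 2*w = (w + 1)*(w^2 + 2*w) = (w + 1)*(w + 2)*(w)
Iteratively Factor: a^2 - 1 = (a + 1)*(a - 1)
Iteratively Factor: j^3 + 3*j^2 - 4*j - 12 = (j + 3)*(j^2 - 4) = (j - 2)*(j + 3)*(j + 2)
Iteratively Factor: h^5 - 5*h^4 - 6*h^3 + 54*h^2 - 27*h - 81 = (h + 3)*(h^4 - 8*h^3 + 18*h^2 - 27) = (h - 3)*(h + 3)*(h^3 - 5*h^2 + 3*h + 9) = (h - 3)*(h + 1)*(h + 3)*(h^2 - 6*h + 9) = (h - 3)^2*(h + 1)*(h + 3)*(h - 3)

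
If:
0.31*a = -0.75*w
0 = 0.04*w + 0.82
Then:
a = 49.60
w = -20.50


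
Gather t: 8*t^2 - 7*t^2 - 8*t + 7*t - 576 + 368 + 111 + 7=t^2 - t - 90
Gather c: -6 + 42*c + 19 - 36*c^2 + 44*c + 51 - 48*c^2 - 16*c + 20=-84*c^2 + 70*c + 84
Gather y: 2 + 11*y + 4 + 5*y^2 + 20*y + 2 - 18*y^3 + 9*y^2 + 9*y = -18*y^3 + 14*y^2 + 40*y + 8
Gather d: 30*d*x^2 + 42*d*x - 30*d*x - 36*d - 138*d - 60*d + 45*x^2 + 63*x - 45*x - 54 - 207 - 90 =d*(30*x^2 + 12*x - 234) + 45*x^2 + 18*x - 351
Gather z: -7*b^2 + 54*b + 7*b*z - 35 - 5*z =-7*b^2 + 54*b + z*(7*b - 5) - 35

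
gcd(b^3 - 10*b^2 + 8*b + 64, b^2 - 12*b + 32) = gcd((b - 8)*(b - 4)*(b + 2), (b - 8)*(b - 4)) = b^2 - 12*b + 32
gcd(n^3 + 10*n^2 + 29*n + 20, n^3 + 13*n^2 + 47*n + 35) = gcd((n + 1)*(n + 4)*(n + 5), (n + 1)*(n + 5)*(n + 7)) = n^2 + 6*n + 5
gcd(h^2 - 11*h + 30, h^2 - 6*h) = h - 6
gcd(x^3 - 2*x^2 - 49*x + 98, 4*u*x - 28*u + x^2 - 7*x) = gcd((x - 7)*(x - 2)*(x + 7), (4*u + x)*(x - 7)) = x - 7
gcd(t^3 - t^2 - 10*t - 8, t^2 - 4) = t + 2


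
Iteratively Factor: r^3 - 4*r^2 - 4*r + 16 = (r + 2)*(r^2 - 6*r + 8) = (r - 4)*(r + 2)*(r - 2)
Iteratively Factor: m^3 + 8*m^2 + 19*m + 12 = (m + 4)*(m^2 + 4*m + 3) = (m + 1)*(m + 4)*(m + 3)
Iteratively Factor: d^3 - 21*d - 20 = (d + 4)*(d^2 - 4*d - 5) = (d - 5)*(d + 4)*(d + 1)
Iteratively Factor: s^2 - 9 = (s + 3)*(s - 3)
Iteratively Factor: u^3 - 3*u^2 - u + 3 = (u - 3)*(u^2 - 1) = (u - 3)*(u + 1)*(u - 1)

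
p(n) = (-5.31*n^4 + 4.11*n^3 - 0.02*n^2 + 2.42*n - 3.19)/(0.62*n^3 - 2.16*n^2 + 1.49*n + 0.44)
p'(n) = (-1.86*n^2 + 4.32*n - 1.49)*(-5.31*n^4 + 4.11*n^3 - 0.02*n^2 + 2.42*n - 3.19)/(0.62*n^3 - 2.16*n^2 + 1.49*n + 0.44)^2 + (-21.24*n^3 + 12.33*n^2 - 0.04*n + 2.42)/(0.62*n^3 - 2.16*n^2 + 1.49*n + 0.44)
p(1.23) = -29.95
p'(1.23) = -307.35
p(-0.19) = -49.36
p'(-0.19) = 1612.25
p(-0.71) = 4.01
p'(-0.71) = 3.00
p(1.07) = -7.94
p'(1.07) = -54.52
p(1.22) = -27.08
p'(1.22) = -268.25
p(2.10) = 295.20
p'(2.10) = 1504.76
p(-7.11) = 44.04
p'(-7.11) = -7.89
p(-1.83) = 6.94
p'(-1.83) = -4.92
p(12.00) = -132.26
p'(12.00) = -7.91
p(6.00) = -91.29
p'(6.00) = -3.95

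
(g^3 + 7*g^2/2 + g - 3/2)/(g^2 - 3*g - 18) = (2*g^2 + g - 1)/(2*(g - 6))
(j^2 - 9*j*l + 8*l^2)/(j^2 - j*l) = (j - 8*l)/j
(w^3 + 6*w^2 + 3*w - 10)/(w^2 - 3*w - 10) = (w^2 + 4*w - 5)/(w - 5)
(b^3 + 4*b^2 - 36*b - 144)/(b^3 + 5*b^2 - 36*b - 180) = (b + 4)/(b + 5)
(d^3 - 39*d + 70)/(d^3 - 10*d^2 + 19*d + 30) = (d^2 + 5*d - 14)/(d^2 - 5*d - 6)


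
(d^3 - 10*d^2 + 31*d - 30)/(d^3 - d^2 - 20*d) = (d^2 - 5*d + 6)/(d*(d + 4))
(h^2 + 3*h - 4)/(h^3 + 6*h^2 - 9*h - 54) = (h^2 + 3*h - 4)/(h^3 + 6*h^2 - 9*h - 54)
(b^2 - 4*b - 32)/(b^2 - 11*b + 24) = (b + 4)/(b - 3)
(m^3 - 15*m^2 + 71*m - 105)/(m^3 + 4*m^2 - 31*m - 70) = (m^2 - 10*m + 21)/(m^2 + 9*m + 14)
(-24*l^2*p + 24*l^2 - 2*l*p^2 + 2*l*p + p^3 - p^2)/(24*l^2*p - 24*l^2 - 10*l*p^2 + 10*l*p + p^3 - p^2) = (4*l + p)/(-4*l + p)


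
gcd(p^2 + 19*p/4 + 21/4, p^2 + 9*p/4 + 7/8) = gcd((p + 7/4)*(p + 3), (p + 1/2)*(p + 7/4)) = p + 7/4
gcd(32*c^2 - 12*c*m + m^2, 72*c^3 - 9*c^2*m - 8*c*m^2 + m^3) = 8*c - m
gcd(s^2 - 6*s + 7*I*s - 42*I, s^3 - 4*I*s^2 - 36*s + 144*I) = s - 6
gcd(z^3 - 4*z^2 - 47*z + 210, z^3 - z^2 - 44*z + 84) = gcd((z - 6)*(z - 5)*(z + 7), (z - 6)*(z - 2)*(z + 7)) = z^2 + z - 42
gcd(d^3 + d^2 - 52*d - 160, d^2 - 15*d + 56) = d - 8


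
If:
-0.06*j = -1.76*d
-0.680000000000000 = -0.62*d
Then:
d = 1.10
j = 32.17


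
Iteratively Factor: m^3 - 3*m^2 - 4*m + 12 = (m - 2)*(m^2 - m - 6) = (m - 2)*(m + 2)*(m - 3)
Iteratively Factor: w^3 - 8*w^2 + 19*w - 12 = (w - 4)*(w^2 - 4*w + 3) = (w - 4)*(w - 3)*(w - 1)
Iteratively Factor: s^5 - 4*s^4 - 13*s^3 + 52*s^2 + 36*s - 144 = (s - 2)*(s^4 - 2*s^3 - 17*s^2 + 18*s + 72) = (s - 2)*(s + 3)*(s^3 - 5*s^2 - 2*s + 24) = (s - 2)*(s + 2)*(s + 3)*(s^2 - 7*s + 12) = (s - 3)*(s - 2)*(s + 2)*(s + 3)*(s - 4)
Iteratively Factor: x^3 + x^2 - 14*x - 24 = (x - 4)*(x^2 + 5*x + 6) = (x - 4)*(x + 3)*(x + 2)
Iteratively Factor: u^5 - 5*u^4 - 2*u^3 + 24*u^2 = (u)*(u^4 - 5*u^3 - 2*u^2 + 24*u) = u*(u + 2)*(u^3 - 7*u^2 + 12*u) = u*(u - 3)*(u + 2)*(u^2 - 4*u) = u^2*(u - 3)*(u + 2)*(u - 4)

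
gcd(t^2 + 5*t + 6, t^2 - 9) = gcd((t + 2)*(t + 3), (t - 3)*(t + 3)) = t + 3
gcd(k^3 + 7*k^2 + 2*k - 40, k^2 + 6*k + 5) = k + 5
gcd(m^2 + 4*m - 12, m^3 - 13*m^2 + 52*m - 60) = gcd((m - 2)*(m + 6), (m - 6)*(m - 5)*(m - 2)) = m - 2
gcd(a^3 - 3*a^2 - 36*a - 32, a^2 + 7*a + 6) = a + 1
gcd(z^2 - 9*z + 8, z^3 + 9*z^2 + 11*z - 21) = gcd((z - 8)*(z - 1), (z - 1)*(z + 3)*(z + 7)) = z - 1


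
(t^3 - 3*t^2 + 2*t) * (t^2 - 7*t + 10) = t^5 - 10*t^4 + 33*t^3 - 44*t^2 + 20*t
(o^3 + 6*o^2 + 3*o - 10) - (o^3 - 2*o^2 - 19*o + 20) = 8*o^2 + 22*o - 30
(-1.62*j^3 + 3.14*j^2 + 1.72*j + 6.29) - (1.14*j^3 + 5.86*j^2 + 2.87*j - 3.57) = -2.76*j^3 - 2.72*j^2 - 1.15*j + 9.86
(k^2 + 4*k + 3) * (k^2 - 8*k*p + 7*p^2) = k^4 - 8*k^3*p + 4*k^3 + 7*k^2*p^2 - 32*k^2*p + 3*k^2 + 28*k*p^2 - 24*k*p + 21*p^2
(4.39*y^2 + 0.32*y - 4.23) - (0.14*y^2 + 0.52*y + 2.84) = 4.25*y^2 - 0.2*y - 7.07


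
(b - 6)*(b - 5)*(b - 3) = b^3 - 14*b^2 + 63*b - 90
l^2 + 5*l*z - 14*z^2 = (l - 2*z)*(l + 7*z)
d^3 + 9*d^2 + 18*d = d*(d + 3)*(d + 6)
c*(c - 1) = c^2 - c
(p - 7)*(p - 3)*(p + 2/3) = p^3 - 28*p^2/3 + 43*p/3 + 14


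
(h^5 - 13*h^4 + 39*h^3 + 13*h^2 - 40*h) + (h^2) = h^5 - 13*h^4 + 39*h^3 + 14*h^2 - 40*h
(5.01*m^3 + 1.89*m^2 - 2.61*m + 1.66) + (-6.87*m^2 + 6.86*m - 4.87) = 5.01*m^3 - 4.98*m^2 + 4.25*m - 3.21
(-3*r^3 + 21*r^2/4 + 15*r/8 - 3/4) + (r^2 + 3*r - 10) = -3*r^3 + 25*r^2/4 + 39*r/8 - 43/4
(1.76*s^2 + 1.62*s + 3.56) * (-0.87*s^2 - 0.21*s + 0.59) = -1.5312*s^4 - 1.779*s^3 - 2.399*s^2 + 0.2082*s + 2.1004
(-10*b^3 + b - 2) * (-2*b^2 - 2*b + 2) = 20*b^5 + 20*b^4 - 22*b^3 + 2*b^2 + 6*b - 4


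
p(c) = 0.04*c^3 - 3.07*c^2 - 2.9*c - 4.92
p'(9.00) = -48.44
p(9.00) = -250.53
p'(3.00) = -20.24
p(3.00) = -40.17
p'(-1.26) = 5.03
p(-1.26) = -6.22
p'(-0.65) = 1.14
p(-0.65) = -4.34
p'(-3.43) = 19.57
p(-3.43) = -32.71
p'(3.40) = -22.39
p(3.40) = -48.70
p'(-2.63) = 14.08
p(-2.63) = -19.26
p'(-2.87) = 15.71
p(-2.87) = -22.83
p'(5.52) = -33.14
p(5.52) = -107.74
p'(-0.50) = 0.20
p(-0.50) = -4.24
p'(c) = 0.12*c^2 - 6.14*c - 2.9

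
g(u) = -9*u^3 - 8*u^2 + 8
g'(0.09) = -1.66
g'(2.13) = -156.58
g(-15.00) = 28583.00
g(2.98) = -301.22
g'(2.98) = -287.45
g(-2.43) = 89.90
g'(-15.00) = -5835.00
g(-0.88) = 7.94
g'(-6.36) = -990.38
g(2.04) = -101.70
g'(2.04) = -145.00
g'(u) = -27*u^2 - 16*u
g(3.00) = -307.00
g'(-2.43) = -120.55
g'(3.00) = -291.00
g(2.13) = -115.27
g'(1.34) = -69.92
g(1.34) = -28.02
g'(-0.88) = -6.83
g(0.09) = 7.93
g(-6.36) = 1999.74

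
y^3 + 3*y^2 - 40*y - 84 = (y - 6)*(y + 2)*(y + 7)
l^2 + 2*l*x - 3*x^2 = (l - x)*(l + 3*x)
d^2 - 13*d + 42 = (d - 7)*(d - 6)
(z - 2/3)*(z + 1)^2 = z^3 + 4*z^2/3 - z/3 - 2/3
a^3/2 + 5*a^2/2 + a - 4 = (a/2 + 1)*(a - 1)*(a + 4)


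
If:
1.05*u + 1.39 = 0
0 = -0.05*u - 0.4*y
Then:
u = -1.32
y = 0.17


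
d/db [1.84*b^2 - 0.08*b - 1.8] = 3.68*b - 0.08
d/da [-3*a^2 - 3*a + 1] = -6*a - 3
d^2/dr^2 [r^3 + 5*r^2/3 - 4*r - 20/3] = 6*r + 10/3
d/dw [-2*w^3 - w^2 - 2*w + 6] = -6*w^2 - 2*w - 2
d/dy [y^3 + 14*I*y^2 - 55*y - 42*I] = 3*y^2 + 28*I*y - 55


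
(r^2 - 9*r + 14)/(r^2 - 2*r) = (r - 7)/r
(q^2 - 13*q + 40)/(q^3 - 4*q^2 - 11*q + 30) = (q - 8)/(q^2 + q - 6)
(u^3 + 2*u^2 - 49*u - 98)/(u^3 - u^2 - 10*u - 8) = (u^2 - 49)/(u^2 - 3*u - 4)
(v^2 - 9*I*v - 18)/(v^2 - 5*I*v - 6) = (v - 6*I)/(v - 2*I)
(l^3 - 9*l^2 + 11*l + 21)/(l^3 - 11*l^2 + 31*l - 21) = (l + 1)/(l - 1)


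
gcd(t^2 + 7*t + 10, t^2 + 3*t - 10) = t + 5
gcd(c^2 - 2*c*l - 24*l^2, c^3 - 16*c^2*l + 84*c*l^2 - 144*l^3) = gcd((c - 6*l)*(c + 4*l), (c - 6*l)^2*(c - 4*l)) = c - 6*l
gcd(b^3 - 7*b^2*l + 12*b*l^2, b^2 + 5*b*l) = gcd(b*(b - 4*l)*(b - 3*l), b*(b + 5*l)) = b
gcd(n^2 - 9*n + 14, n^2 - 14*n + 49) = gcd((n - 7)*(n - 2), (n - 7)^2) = n - 7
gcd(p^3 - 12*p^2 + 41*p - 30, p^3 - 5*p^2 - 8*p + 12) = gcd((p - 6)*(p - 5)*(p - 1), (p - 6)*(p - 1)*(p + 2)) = p^2 - 7*p + 6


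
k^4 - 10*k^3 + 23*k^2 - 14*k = k*(k - 7)*(k - 2)*(k - 1)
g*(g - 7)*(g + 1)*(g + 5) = g^4 - g^3 - 37*g^2 - 35*g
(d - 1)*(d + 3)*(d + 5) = d^3 + 7*d^2 + 7*d - 15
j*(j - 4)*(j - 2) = j^3 - 6*j^2 + 8*j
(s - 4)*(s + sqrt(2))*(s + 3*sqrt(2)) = s^3 - 4*s^2 + 4*sqrt(2)*s^2 - 16*sqrt(2)*s + 6*s - 24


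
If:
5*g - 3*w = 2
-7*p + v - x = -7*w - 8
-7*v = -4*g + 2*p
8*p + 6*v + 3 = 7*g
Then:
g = 132*x/1069 - 899/1069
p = 75*x/1069 - 1021/1069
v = 54*x/1069 - 222/1069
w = 220*x/1069 - 2211/1069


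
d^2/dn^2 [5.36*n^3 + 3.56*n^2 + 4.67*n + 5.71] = 32.16*n + 7.12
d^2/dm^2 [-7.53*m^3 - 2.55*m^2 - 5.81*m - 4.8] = -45.18*m - 5.1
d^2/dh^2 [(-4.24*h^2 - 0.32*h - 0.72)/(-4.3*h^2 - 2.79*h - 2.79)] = (1.13686837721616e-13*h^4 - 89.9009600000001*h^3 - 225.32688*h^2 + 28.7928*h + 54.960768)/(79.507*h^6 + 154.7613*h^5 + 255.17619*h^4 + 222.547419*h^3 + 165.567807*h^2 + 65.152917*h + 21.717639)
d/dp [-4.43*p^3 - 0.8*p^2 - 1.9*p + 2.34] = -13.29*p^2 - 1.6*p - 1.9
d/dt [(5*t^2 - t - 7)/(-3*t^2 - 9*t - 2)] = (-48*t^2 - 62*t - 61)/(9*t^4 + 54*t^3 + 93*t^2 + 36*t + 4)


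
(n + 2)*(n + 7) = n^2 + 9*n + 14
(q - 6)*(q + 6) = q^2 - 36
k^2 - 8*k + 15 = (k - 5)*(k - 3)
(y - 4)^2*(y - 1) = y^3 - 9*y^2 + 24*y - 16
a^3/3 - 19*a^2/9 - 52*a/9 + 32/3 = (a/3 + 1)*(a - 8)*(a - 4/3)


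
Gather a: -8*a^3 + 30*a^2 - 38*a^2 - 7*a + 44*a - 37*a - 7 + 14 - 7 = -8*a^3 - 8*a^2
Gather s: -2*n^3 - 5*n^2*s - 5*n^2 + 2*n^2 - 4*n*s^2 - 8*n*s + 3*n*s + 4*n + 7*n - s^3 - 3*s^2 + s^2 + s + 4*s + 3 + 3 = -2*n^3 - 3*n^2 + 11*n - s^3 + s^2*(-4*n - 2) + s*(-5*n^2 - 5*n + 5) + 6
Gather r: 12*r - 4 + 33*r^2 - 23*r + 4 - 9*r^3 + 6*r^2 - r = -9*r^3 + 39*r^2 - 12*r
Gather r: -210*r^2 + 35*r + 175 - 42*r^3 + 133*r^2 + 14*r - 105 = -42*r^3 - 77*r^2 + 49*r + 70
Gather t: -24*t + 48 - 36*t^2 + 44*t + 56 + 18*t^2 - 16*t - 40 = -18*t^2 + 4*t + 64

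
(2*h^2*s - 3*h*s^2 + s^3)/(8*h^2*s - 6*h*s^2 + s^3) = (-h + s)/(-4*h + s)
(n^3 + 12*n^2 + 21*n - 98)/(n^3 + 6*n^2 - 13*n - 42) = (n^2 + 5*n - 14)/(n^2 - n - 6)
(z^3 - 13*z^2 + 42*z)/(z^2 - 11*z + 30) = z*(z - 7)/(z - 5)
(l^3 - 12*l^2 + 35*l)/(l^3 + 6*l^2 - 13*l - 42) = l*(l^2 - 12*l + 35)/(l^3 + 6*l^2 - 13*l - 42)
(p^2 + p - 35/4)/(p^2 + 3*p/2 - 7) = (p - 5/2)/(p - 2)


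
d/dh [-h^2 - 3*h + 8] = -2*h - 3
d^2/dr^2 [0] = 0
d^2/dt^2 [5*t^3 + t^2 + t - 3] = 30*t + 2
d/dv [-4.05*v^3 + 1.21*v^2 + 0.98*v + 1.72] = -12.15*v^2 + 2.42*v + 0.98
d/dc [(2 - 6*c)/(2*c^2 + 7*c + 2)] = 2*(6*c^2 - 4*c - 13)/(4*c^4 + 28*c^3 + 57*c^2 + 28*c + 4)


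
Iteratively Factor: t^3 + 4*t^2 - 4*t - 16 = (t + 2)*(t^2 + 2*t - 8) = (t + 2)*(t + 4)*(t - 2)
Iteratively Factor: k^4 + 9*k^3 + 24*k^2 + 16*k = (k + 1)*(k^3 + 8*k^2 + 16*k) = k*(k + 1)*(k^2 + 8*k + 16) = k*(k + 1)*(k + 4)*(k + 4)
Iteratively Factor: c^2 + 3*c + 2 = (c + 1)*(c + 2)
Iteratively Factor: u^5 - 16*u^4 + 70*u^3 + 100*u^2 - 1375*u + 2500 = (u - 5)*(u^4 - 11*u^3 + 15*u^2 + 175*u - 500) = (u - 5)^2*(u^3 - 6*u^2 - 15*u + 100) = (u - 5)^3*(u^2 - u - 20) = (u - 5)^4*(u + 4)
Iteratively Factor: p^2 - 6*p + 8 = (p - 4)*(p - 2)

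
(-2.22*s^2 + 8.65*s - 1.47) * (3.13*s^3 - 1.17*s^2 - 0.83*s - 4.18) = -6.9486*s^5 + 29.6719*s^4 - 12.879*s^3 + 3.82*s^2 - 34.9369*s + 6.1446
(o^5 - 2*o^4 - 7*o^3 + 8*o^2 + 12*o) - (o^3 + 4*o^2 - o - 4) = o^5 - 2*o^4 - 8*o^3 + 4*o^2 + 13*o + 4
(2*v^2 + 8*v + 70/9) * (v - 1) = 2*v^3 + 6*v^2 - 2*v/9 - 70/9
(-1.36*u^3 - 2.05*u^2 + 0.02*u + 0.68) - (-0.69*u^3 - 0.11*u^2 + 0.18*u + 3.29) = -0.67*u^3 - 1.94*u^2 - 0.16*u - 2.61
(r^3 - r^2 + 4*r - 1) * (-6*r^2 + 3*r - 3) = -6*r^5 + 9*r^4 - 30*r^3 + 21*r^2 - 15*r + 3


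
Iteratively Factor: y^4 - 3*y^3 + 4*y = (y + 1)*(y^3 - 4*y^2 + 4*y) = (y - 2)*(y + 1)*(y^2 - 2*y) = y*(y - 2)*(y + 1)*(y - 2)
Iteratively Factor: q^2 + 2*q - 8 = (q - 2)*(q + 4)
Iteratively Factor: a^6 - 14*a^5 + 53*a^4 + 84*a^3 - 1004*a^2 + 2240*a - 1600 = (a - 5)*(a^5 - 9*a^4 + 8*a^3 + 124*a^2 - 384*a + 320) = (a - 5)^2*(a^4 - 4*a^3 - 12*a^2 + 64*a - 64) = (a - 5)^2*(a - 4)*(a^3 - 12*a + 16) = (a - 5)^2*(a - 4)*(a + 4)*(a^2 - 4*a + 4) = (a - 5)^2*(a - 4)*(a - 2)*(a + 4)*(a - 2)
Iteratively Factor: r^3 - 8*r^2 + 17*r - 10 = (r - 2)*(r^2 - 6*r + 5) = (r - 5)*(r - 2)*(r - 1)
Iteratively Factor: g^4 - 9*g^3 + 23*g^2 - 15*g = (g - 3)*(g^3 - 6*g^2 + 5*g) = g*(g - 3)*(g^2 - 6*g + 5) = g*(g - 3)*(g - 1)*(g - 5)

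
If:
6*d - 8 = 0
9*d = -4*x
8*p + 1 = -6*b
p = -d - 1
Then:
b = 53/18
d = 4/3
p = -7/3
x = -3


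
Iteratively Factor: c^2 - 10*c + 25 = (c - 5)*(c - 5)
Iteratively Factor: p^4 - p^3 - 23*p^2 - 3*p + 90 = (p - 2)*(p^3 + p^2 - 21*p - 45) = (p - 2)*(p + 3)*(p^2 - 2*p - 15) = (p - 5)*(p - 2)*(p + 3)*(p + 3)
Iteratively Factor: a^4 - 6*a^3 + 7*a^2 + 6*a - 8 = (a - 2)*(a^3 - 4*a^2 - a + 4) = (a - 4)*(a - 2)*(a^2 - 1) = (a - 4)*(a - 2)*(a + 1)*(a - 1)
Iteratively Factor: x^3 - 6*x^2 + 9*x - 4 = (x - 1)*(x^2 - 5*x + 4) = (x - 1)^2*(x - 4)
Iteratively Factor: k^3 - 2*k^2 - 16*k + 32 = (k - 2)*(k^2 - 16) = (k - 2)*(k + 4)*(k - 4)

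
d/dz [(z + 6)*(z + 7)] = 2*z + 13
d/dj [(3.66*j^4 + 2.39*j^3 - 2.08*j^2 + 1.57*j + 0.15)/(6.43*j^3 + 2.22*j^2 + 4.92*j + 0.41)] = (23.5338*j^6 + 16.2504*j^5 + 72.7018*j^4 + 9.32980000000001*j^3 - 13.6728*j^2 - 2.3716*j - 0.0943000000000001)/(41.3449*j^6 + 28.5492*j^5 + 68.1996*j^4 + 27.1174*j^3 + 26.0268*j^2 + 4.0344*j + 0.1681)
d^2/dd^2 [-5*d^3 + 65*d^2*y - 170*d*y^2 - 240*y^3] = -30*d + 130*y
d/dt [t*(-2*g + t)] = -2*g + 2*t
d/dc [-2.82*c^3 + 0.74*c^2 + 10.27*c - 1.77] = -8.46*c^2 + 1.48*c + 10.27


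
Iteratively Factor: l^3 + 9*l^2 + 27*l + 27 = (l + 3)*(l^2 + 6*l + 9) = (l + 3)^2*(l + 3)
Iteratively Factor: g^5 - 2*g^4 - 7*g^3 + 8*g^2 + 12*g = (g - 3)*(g^4 + g^3 - 4*g^2 - 4*g) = (g - 3)*(g + 1)*(g^3 - 4*g) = g*(g - 3)*(g + 1)*(g^2 - 4) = g*(g - 3)*(g - 2)*(g + 1)*(g + 2)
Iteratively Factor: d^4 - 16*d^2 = (d - 4)*(d^3 + 4*d^2) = (d - 4)*(d + 4)*(d^2) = d*(d - 4)*(d + 4)*(d)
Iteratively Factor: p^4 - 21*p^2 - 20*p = (p - 5)*(p^3 + 5*p^2 + 4*p) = (p - 5)*(p + 4)*(p^2 + p) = (p - 5)*(p + 1)*(p + 4)*(p)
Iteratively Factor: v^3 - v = (v - 1)*(v^2 + v) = v*(v - 1)*(v + 1)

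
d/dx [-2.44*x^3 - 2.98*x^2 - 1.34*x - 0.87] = -7.32*x^2 - 5.96*x - 1.34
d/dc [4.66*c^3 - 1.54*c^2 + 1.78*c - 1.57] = 13.98*c^2 - 3.08*c + 1.78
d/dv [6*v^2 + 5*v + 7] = 12*v + 5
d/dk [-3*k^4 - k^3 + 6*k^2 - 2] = 3*k*(-4*k^2 - k + 4)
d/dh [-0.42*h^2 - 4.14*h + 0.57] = -0.84*h - 4.14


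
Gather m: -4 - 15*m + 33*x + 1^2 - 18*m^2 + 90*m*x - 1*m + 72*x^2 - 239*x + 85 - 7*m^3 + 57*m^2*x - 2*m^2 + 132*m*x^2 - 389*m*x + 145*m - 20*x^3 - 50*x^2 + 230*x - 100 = -7*m^3 + m^2*(57*x - 20) + m*(132*x^2 - 299*x + 129) - 20*x^3 + 22*x^2 + 24*x - 18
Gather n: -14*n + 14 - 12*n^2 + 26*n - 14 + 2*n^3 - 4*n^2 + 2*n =2*n^3 - 16*n^2 + 14*n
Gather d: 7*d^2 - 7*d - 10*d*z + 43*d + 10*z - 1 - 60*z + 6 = 7*d^2 + d*(36 - 10*z) - 50*z + 5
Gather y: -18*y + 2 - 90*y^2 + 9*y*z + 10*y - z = -90*y^2 + y*(9*z - 8) - z + 2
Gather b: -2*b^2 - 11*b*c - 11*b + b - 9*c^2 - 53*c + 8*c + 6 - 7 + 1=-2*b^2 + b*(-11*c - 10) - 9*c^2 - 45*c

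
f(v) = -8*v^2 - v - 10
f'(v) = -16*v - 1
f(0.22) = -10.61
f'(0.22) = -4.52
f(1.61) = -32.35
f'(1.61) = -26.76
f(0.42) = -11.83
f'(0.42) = -7.72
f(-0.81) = -14.44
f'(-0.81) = 11.96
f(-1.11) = -18.75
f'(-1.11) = 16.76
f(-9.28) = -689.67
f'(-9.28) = 147.48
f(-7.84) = -493.88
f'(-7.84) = 124.44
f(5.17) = -229.00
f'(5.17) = -83.72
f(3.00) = -85.00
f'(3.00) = -49.00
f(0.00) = -10.00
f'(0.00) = -1.00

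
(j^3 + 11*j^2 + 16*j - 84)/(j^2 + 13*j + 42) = j - 2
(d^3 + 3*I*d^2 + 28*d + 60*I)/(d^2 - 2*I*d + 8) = (d^2 + I*d + 30)/(d - 4*I)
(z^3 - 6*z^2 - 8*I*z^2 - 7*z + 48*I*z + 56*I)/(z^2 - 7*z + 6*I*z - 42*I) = (z^2 + z*(1 - 8*I) - 8*I)/(z + 6*I)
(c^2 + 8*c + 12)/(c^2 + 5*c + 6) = (c + 6)/(c + 3)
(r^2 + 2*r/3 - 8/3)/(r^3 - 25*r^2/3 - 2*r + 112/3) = (3*r - 4)/(3*r^2 - 31*r + 56)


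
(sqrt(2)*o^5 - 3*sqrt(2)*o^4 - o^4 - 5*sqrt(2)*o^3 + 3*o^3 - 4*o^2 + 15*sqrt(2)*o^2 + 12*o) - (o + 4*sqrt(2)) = sqrt(2)*o^5 - 3*sqrt(2)*o^4 - o^4 - 5*sqrt(2)*o^3 + 3*o^3 - 4*o^2 + 15*sqrt(2)*o^2 + 11*o - 4*sqrt(2)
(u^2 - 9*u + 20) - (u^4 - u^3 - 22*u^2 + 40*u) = -u^4 + u^3 + 23*u^2 - 49*u + 20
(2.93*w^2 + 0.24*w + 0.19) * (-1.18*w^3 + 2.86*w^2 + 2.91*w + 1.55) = -3.4574*w^5 + 8.0966*w^4 + 8.9885*w^3 + 5.7833*w^2 + 0.9249*w + 0.2945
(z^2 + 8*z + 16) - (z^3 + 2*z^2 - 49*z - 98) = -z^3 - z^2 + 57*z + 114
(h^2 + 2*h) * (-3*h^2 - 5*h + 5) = -3*h^4 - 11*h^3 - 5*h^2 + 10*h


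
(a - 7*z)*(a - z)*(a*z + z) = a^3*z - 8*a^2*z^2 + a^2*z + 7*a*z^3 - 8*a*z^2 + 7*z^3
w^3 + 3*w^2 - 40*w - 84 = (w - 6)*(w + 2)*(w + 7)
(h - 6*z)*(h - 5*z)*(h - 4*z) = h^3 - 15*h^2*z + 74*h*z^2 - 120*z^3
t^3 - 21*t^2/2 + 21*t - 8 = (t - 8)*(t - 2)*(t - 1/2)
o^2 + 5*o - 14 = (o - 2)*(o + 7)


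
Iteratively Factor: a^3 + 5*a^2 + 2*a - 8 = (a - 1)*(a^2 + 6*a + 8) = (a - 1)*(a + 4)*(a + 2)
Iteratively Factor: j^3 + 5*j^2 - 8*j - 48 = (j - 3)*(j^2 + 8*j + 16) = (j - 3)*(j + 4)*(j + 4)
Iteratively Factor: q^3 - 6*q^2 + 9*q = (q - 3)*(q^2 - 3*q) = q*(q - 3)*(q - 3)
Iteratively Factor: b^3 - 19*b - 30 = (b + 3)*(b^2 - 3*b - 10) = (b + 2)*(b + 3)*(b - 5)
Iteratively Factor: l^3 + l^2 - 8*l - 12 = (l - 3)*(l^2 + 4*l + 4) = (l - 3)*(l + 2)*(l + 2)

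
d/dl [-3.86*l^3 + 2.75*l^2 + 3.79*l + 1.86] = -11.58*l^2 + 5.5*l + 3.79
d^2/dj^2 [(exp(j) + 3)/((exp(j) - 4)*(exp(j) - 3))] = (exp(4*j) + 19*exp(3*j) - 135*exp(2*j) + 87*exp(j) + 396)*exp(j)/(exp(6*j) - 21*exp(5*j) + 183*exp(4*j) - 847*exp(3*j) + 2196*exp(2*j) - 3024*exp(j) + 1728)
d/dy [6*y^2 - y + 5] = 12*y - 1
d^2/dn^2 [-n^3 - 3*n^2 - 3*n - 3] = -6*n - 6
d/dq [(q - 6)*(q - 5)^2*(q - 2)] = 4*q^3 - 54*q^2 + 234*q - 320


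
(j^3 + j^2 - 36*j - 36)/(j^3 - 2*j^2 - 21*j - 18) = (j + 6)/(j + 3)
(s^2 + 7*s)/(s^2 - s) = (s + 7)/(s - 1)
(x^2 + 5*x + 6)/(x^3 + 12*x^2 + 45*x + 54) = (x + 2)/(x^2 + 9*x + 18)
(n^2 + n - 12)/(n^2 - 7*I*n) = (n^2 + n - 12)/(n*(n - 7*I))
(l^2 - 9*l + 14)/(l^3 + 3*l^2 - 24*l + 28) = (l - 7)/(l^2 + 5*l - 14)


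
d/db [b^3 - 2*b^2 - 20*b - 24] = 3*b^2 - 4*b - 20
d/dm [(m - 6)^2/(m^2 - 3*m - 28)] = (9*m^2 - 128*m + 444)/(m^4 - 6*m^3 - 47*m^2 + 168*m + 784)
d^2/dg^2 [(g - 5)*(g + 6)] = 2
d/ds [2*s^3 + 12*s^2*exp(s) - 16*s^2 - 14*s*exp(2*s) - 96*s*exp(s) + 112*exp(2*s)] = 12*s^2*exp(s) + 6*s^2 - 28*s*exp(2*s) - 72*s*exp(s) - 32*s + 210*exp(2*s) - 96*exp(s)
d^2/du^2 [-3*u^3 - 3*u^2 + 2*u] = -18*u - 6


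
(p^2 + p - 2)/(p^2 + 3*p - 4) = (p + 2)/(p + 4)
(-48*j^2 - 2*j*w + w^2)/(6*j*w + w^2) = (-8*j + w)/w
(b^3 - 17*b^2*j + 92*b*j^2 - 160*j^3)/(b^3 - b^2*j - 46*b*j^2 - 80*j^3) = (b^2 - 9*b*j + 20*j^2)/(b^2 + 7*b*j + 10*j^2)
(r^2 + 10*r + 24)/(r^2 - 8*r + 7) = (r^2 + 10*r + 24)/(r^2 - 8*r + 7)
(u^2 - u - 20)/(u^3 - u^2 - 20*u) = 1/u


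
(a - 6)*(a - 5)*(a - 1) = a^3 - 12*a^2 + 41*a - 30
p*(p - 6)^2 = p^3 - 12*p^2 + 36*p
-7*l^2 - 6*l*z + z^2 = (-7*l + z)*(l + z)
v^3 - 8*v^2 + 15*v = v*(v - 5)*(v - 3)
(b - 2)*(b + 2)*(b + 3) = b^3 + 3*b^2 - 4*b - 12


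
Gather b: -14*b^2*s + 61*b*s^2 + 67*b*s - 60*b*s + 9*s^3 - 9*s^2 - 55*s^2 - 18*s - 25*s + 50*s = -14*b^2*s + b*(61*s^2 + 7*s) + 9*s^3 - 64*s^2 + 7*s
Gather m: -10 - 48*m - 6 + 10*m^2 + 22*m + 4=10*m^2 - 26*m - 12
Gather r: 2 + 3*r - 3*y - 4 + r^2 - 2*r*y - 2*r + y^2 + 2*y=r^2 + r*(1 - 2*y) + y^2 - y - 2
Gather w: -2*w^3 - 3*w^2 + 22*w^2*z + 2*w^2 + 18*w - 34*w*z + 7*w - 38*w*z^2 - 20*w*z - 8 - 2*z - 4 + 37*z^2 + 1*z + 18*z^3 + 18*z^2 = -2*w^3 + w^2*(22*z - 1) + w*(-38*z^2 - 54*z + 25) + 18*z^3 + 55*z^2 - z - 12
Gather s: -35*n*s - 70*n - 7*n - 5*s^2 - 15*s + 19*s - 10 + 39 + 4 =-77*n - 5*s^2 + s*(4 - 35*n) + 33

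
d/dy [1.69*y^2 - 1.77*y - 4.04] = 3.38*y - 1.77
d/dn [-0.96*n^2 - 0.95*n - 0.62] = -1.92*n - 0.95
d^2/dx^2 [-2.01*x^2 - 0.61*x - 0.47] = -4.02000000000000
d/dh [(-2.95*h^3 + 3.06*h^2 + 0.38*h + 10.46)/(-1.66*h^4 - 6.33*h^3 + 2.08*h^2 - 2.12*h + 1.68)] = (-4.897*h^6 + 10.1592*h^5 + 15.1262*h^4 + 86.7732*h^3 + 176.4898*h^2 - 33.232*h + 22.8136)/(2.7556*h^8 + 21.0156*h^7 + 33.1633*h^6 - 19.2944*h^5 + 25.588*h^4 - 30.088*h^3 + 11.4832*h^2 - 7.1232*h + 2.8224)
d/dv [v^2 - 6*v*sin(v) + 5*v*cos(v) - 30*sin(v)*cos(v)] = -5*v*sin(v) - 6*v*cos(v) + 2*v - 6*sin(v) + 5*cos(v) - 30*cos(2*v)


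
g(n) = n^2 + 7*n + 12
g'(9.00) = 25.00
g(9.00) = 156.00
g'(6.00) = 19.00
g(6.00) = 90.00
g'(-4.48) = -1.96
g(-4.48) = 0.71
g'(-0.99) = 5.02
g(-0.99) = 6.05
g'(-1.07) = 4.86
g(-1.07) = 5.65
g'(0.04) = 7.08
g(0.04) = 12.28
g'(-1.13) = 4.74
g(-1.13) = 5.37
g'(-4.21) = -1.42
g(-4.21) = 0.25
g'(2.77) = 12.54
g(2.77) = 39.06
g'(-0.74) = 5.52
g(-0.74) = 7.37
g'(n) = 2*n + 7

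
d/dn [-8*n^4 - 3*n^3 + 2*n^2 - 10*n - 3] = -32*n^3 - 9*n^2 + 4*n - 10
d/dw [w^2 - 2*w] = 2*w - 2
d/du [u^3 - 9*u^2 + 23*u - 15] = 3*u^2 - 18*u + 23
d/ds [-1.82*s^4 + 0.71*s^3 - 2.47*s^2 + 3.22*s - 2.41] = -7.28*s^3 + 2.13*s^2 - 4.94*s + 3.22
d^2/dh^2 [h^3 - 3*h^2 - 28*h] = 6*h - 6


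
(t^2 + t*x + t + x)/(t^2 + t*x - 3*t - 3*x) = (t + 1)/(t - 3)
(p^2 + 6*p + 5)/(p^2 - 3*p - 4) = (p + 5)/(p - 4)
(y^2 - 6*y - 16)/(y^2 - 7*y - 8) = (y + 2)/(y + 1)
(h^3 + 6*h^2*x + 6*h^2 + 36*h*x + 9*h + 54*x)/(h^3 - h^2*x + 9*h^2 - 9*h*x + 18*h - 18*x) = (-h^2 - 6*h*x - 3*h - 18*x)/(-h^2 + h*x - 6*h + 6*x)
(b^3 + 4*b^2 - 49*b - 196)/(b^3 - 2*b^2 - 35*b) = (b^2 + 11*b + 28)/(b*(b + 5))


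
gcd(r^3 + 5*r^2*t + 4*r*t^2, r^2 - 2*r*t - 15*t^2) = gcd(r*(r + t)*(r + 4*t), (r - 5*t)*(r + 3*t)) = 1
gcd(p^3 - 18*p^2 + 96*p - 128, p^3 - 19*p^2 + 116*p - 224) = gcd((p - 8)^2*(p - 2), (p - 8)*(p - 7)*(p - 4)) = p - 8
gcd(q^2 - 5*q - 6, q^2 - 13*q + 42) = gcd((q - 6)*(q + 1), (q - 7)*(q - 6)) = q - 6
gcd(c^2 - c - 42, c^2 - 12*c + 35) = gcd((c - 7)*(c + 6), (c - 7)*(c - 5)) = c - 7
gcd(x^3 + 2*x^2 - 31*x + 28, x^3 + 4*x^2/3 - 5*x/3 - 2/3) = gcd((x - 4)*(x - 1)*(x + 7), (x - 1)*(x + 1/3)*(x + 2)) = x - 1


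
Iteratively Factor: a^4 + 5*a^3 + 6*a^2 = (a + 3)*(a^3 + 2*a^2) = a*(a + 3)*(a^2 + 2*a) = a*(a + 2)*(a + 3)*(a)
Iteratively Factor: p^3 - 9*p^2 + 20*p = (p - 4)*(p^2 - 5*p) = (p - 5)*(p - 4)*(p)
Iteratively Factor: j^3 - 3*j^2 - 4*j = (j + 1)*(j^2 - 4*j) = j*(j + 1)*(j - 4)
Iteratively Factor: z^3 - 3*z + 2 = (z + 2)*(z^2 - 2*z + 1) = (z - 1)*(z + 2)*(z - 1)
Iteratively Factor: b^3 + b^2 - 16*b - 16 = (b + 4)*(b^2 - 3*b - 4) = (b - 4)*(b + 4)*(b + 1)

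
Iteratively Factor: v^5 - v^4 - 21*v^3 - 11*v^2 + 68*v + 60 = (v + 2)*(v^4 - 3*v^3 - 15*v^2 + 19*v + 30) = (v + 2)*(v + 3)*(v^3 - 6*v^2 + 3*v + 10) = (v + 1)*(v + 2)*(v + 3)*(v^2 - 7*v + 10) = (v - 2)*(v + 1)*(v + 2)*(v + 3)*(v - 5)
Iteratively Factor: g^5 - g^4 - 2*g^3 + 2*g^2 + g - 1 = (g - 1)*(g^4 - 2*g^2 + 1) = (g - 1)^2*(g^3 + g^2 - g - 1) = (g - 1)^2*(g + 1)*(g^2 - 1) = (g - 1)^3*(g + 1)*(g + 1)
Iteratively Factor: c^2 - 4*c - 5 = (c - 5)*(c + 1)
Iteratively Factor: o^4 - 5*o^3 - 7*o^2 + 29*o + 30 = (o + 1)*(o^3 - 6*o^2 - o + 30) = (o + 1)*(o + 2)*(o^2 - 8*o + 15) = (o - 3)*(o + 1)*(o + 2)*(o - 5)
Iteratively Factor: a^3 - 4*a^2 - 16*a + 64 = (a + 4)*(a^2 - 8*a + 16) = (a - 4)*(a + 4)*(a - 4)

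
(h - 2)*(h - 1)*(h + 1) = h^3 - 2*h^2 - h + 2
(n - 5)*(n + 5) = n^2 - 25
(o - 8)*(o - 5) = o^2 - 13*o + 40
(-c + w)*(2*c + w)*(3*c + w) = -6*c^3 + c^2*w + 4*c*w^2 + w^3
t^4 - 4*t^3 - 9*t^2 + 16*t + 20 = (t - 5)*(t - 2)*(t + 1)*(t + 2)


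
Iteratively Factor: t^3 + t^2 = (t)*(t^2 + t) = t^2*(t + 1)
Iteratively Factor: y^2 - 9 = (y + 3)*(y - 3)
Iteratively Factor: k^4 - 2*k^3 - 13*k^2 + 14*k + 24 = (k - 4)*(k^3 + 2*k^2 - 5*k - 6) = (k - 4)*(k + 3)*(k^2 - k - 2) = (k - 4)*(k + 1)*(k + 3)*(k - 2)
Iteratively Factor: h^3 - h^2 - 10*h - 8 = (h + 2)*(h^2 - 3*h - 4) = (h - 4)*(h + 2)*(h + 1)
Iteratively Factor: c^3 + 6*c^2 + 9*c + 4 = (c + 4)*(c^2 + 2*c + 1) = (c + 1)*(c + 4)*(c + 1)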